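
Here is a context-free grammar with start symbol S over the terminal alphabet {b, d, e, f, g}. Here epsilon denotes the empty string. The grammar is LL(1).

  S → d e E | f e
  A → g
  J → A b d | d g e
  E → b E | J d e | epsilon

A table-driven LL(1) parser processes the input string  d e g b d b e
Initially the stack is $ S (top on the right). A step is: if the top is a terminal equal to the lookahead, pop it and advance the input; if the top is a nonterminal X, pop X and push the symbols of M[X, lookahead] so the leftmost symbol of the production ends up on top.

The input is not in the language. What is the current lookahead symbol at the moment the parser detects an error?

      Stack        Input            Action
   1  $ S          d e g b d b e $  expand S → d e E
   2  $ E e d      d e g b d b e $  match d
   3  $ E e        e g b d b e $    match e
   4  $ E          g b d b e $      expand E → J d e
   5  $ e d J      g b d b e $      expand J → A b d
   6  $ e d d b A  g b d b e $      expand A → g
   7  $ e d d b g  g b d b e $      match g
   8  $ e d d b    b d b e $        match b
   9  $ e d d      d b e $          match d
  10  $ e d        b e $            error: top is terminal d but lookahead is b

b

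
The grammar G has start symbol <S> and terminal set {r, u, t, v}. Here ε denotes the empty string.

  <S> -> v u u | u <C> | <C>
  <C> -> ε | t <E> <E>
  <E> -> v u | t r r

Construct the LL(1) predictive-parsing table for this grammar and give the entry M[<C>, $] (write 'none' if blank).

<C> -> ε

FIRST(<C>) = {ε, t}
FIRST(<E>) = {t, v}
FIRST(<S>) = {ε, t, u, v}  (via <C>)
FOLLOW(<S>) includes $ since <S> is the start symbol.
FOLLOW(<S>): <S> appears on no right-hand side. Thus FOLLOW(<S>) = {$}.
FOLLOW(<C>): in <S>->u <C>, the suffix after <C> is empty, so FOLLOW(<C>) ⊇ FOLLOW(<S>) = {$}; in <S>-><C>, the suffix after <C> is empty, so FOLLOW(<C>) ⊇ FOLLOW(<S>) = {$}. Thus FOLLOW(<C>) = {$}.
For <C> -> ε: FIRST(ε) = {ε}, so it goes in M[<C>, t] for t ∈ {}; since ε ∈ FIRST, also for every t ∈ FOLLOW(<C>) = {$}.
For <C> -> t <E> <E>: FIRST(t <E> <E>) = {t}, so it goes in M[<C>, t] for t ∈ {t}.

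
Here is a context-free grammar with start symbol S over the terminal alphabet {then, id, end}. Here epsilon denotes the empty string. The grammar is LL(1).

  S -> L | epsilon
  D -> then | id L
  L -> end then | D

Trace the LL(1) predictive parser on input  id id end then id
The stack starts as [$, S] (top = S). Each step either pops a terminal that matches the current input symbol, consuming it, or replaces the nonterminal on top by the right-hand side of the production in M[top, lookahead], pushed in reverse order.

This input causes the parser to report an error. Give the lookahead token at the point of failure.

id

step 1: stack=$ S  input=id id end then id $  — expand S -> L
step 2: stack=$ L  input=id id end then id $  — expand L -> D
step 3: stack=$ D  input=id id end then id $  — expand D -> id L
step 4: stack=$ L id  input=id id end then id $  — match id
step 5: stack=$ L  input=id end then id $  — expand L -> D
step 6: stack=$ D  input=id end then id $  — expand D -> id L
step 7: stack=$ L id  input=id end then id $  — match id
step 8: stack=$ L  input=end then id $  — expand L -> end then
step 9: stack=$ then end  input=end then id $  — match end
step 10: stack=$ then  input=then id $  — match then
step 11: stack=$  input=id $  — error: stack empty but input remains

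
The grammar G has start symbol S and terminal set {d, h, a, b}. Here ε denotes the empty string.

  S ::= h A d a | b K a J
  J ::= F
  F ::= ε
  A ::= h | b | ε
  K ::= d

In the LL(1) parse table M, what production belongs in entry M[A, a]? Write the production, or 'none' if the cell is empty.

none

FIRST(S) = {b, h}
FIRST(F) = {ε}
FIRST(A) = {ε, b, h}
FIRST(K) = {d}
FIRST(J) = {ε}  (via F)
FOLLOW(S) includes $ since S is the start symbol.
FOLLOW(A): in S::=h A d a, A is followed by d a with FIRST {d}. Thus FOLLOW(A) = {d}.
For A ::= h: FIRST(h) = {h}, so it goes in M[A, t] for t ∈ {h}.
For A ::= b: FIRST(b) = {b}, so it goes in M[A, t] for t ∈ {b}.
For A ::= ε: FIRST(ε) = {ε}, so it goes in M[A, t] for t ∈ {}; since ε ∈ FIRST, also for every t ∈ FOLLOW(A) = {d}.
None of these place a production in M[A, a].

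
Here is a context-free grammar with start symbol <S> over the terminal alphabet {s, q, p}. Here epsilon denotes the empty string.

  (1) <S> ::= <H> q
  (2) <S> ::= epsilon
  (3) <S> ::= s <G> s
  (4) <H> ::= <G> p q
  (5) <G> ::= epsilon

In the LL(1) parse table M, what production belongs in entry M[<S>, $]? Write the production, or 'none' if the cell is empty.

FIRST(<G>) = {epsilon}
FIRST(<H>) = {p}  (via <G> p q)
FIRST(<S>) = {epsilon, p, s}  (via <H> q)
FOLLOW(<S>) includes $ since <S> is the start symbol.
FOLLOW(<S>): <S> appears on no right-hand side. Thus FOLLOW(<S>) = {$}.
For <S> ::= <H> q: FIRST(<H> q) = {p}, so it goes in M[<S>, t] for t ∈ {p}.
For <S> ::= epsilon: FIRST(epsilon) = {epsilon}, so it goes in M[<S>, t] for t ∈ {}; since epsilon ∈ FIRST, also for every t ∈ FOLLOW(<S>) = {$}.
For <S> ::= s <G> s: FIRST(s <G> s) = {s}, so it goes in M[<S>, t] for t ∈ {s}.

<S> ::= epsilon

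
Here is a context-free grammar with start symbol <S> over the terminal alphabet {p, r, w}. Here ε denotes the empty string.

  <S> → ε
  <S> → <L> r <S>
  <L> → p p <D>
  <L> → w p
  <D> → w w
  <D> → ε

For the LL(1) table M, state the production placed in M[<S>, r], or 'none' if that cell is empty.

FIRST(<L>) = {p, w}
FIRST(<D>) = {ε, w}
FIRST(<S>) = {ε, p, w}  (via <L> r <S>)
FOLLOW(<S>) includes $ since <S> is the start symbol.
FOLLOW(<S>): in <S>→<L> r <S>, the suffix after <S> is empty (adds nothing new). Thus FOLLOW(<S>) = {$}.
For <S> → ε: FIRST(ε) = {ε}, so it goes in M[<S>, t] for t ∈ {}; since ε ∈ FIRST, also for every t ∈ FOLLOW(<S>) = {$}.
For <S> → <L> r <S>: FIRST(<L> r <S>) = {p, w}, so it goes in M[<S>, t] for t ∈ {p, w}.
None of these place a production in M[<S>, r].

none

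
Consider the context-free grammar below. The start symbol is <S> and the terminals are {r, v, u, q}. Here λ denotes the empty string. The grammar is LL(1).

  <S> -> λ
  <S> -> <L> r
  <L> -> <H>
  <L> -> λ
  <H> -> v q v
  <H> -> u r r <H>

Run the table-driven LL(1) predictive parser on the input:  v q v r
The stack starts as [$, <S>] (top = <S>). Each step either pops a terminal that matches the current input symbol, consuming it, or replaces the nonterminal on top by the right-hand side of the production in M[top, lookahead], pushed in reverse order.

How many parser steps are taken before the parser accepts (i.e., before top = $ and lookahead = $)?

7

step 1: stack=$ <S>  input=v q v r $  — expand <S> -> <L> r
step 2: stack=$ r <L>  input=v q v r $  — expand <L> -> <H>
step 3: stack=$ r <H>  input=v q v r $  — expand <H> -> v q v
step 4: stack=$ r v q v  input=v q v r $  — match v
step 5: stack=$ r v q  input=q v r $  — match q
step 6: stack=$ r v  input=v r $  — match v
step 7: stack=$ r  input=r $  — match r
Accept reached after 7 steps.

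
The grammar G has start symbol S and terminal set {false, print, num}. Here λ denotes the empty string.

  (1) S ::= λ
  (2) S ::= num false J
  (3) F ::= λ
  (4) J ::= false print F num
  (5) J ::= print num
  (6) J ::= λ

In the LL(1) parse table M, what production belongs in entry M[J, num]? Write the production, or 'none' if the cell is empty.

FIRST(S): from S::=λ we get {λ}; from S::=num false J we get {num}. So FIRST(S) = {λ, num}.
FIRST(F): from F::=λ we get {λ}. So FIRST(F) = {λ}.
FIRST(J): from J::=false print F num we get {false}; from J::=print num we get {print}; from J::=λ we get {λ}. So FIRST(J) = {λ, false, print}.
FOLLOW(S) includes $ since S is the start symbol.
FOLLOW(S): S appears on no right-hand side. Thus FOLLOW(S) = {$}.
FOLLOW(J): in S::=num false J, the suffix after J is empty, so FOLLOW(J) ⊇ FOLLOW(S) = {$}. Thus FOLLOW(J) = {$}.
For J ::= false print F num: FIRST(false print F num) = {false}, so it goes in M[J, t] for t ∈ {false}.
For J ::= print num: FIRST(print num) = {print}, so it goes in M[J, t] for t ∈ {print}.
For J ::= λ: FIRST(λ) = {λ}, so it goes in M[J, t] for t ∈ {}; since λ ∈ FIRST, also for every t ∈ FOLLOW(J) = {$}.
None of these place a production in M[J, num].

none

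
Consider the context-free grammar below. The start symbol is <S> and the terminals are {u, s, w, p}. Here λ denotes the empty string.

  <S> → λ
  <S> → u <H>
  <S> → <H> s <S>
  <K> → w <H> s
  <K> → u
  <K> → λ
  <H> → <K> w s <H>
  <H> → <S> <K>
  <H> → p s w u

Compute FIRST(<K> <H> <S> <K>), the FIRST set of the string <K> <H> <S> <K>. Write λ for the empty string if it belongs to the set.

{λ, p, s, u, w}

FIRST(<K>): from <K>→w <H> s we get {w}; from <K>→u we get {u}; from <K>→λ we get {λ}. So FIRST(<K>) = {λ, u, w}.
FIRST(<S>): from <S>→λ we get {λ}; from <S>→u <H> we get {u}; from <S>→<H> s <S> we get {p, s, u, w}. So FIRST(<S>) = {λ, p, s, u, w}.
FIRST(<H>): from <H>→<K> w s <H> we get {u, w}; from <H>→<S> <K> we get {λ, p, s, u, w}; from <H>→p s w u we get {p}. So FIRST(<H>) = {λ, p, s, u, w}.
FIRST(<K> <H> <S> <K>): take FIRST of each symbol in turn, carrying on past any symbol whose FIRST contains λ; result {λ, p, s, u, w}.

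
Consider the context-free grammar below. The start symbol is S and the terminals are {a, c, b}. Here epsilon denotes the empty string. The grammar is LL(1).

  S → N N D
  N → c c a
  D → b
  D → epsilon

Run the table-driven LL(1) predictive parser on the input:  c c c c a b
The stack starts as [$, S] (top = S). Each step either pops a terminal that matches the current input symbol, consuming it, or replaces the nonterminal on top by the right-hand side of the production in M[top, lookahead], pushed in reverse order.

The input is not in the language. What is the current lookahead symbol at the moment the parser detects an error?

c

step 1: stack=$ S  input=c c c c a b $  — expand S → N N D
step 2: stack=$ D N N  input=c c c c a b $  — expand N → c c a
step 3: stack=$ D N a c c  input=c c c c a b $  — match c
step 4: stack=$ D N a c  input=c c c a b $  — match c
step 5: stack=$ D N a  input=c c a b $  — error: top is terminal a but lookahead is c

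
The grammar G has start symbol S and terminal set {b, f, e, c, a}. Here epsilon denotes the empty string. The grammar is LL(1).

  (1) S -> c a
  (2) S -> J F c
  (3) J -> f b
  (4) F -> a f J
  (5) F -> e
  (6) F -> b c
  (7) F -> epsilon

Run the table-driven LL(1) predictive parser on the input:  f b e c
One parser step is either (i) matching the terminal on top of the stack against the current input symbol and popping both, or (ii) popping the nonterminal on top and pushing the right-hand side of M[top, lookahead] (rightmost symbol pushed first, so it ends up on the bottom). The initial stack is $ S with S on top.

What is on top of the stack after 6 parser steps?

c

step 1: stack=$ S  input=f b e c $  — expand S -> J F c
step 2: stack=$ c F J  input=f b e c $  — expand J -> f b
step 3: stack=$ c F b f  input=f b e c $  — match f
step 4: stack=$ c F b  input=b e c $  — match b
step 5: stack=$ c F  input=e c $  — expand F -> e
step 6: stack=$ c e  input=e c $  — match e
Stack after step 6: $ c (top = c).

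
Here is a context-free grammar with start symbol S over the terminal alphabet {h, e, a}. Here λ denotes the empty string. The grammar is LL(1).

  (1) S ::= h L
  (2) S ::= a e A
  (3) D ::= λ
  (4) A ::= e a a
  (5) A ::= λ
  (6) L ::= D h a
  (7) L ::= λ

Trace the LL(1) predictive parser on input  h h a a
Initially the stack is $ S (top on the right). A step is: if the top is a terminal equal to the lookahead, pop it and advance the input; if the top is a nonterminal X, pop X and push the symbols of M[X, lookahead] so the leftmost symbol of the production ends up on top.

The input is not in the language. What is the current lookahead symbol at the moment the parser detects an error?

     Stack    Input      Action
  1  $ S      h h a a $  expand S ::= h L
  2  $ L h    h h a a $  match h
  3  $ L      h a a $    expand L ::= D h a
  4  $ a h D  h a a $    expand D ::= λ
  5  $ a h    h a a $    match h
  6  $ a      a a $      match a
  7  $        a $        error: stack empty but input remains

a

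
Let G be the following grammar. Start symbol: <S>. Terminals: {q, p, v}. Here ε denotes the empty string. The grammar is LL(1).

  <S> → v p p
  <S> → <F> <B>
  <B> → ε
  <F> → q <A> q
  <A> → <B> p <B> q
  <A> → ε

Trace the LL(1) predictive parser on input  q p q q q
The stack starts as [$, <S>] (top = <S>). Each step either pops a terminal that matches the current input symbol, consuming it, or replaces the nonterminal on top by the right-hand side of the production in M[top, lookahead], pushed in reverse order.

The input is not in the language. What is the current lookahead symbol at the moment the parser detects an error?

q

      Stack                Input        Action
   1  $ <S>                q p q q q $  expand <S> → <F> <B>
   2  $ <B> <F>            q p q q q $  expand <F> → q <A> q
   3  $ <B> q <A> q        q p q q q $  match q
   4  $ <B> q <A>          p q q q $    expand <A> → <B> p <B> q
   5  $ <B> q q <B> p <B>  p q q q $    expand <B> → ε
   6  $ <B> q q <B> p      p q q q $    match p
   7  $ <B> q q <B>        q q q $      expand <B> → ε
   8  $ <B> q q            q q q $      match q
   9  $ <B> q              q q $        match q
  10  $ <B>                q $          expand <B> → ε
  11  $                    q $          error: stack empty but input remains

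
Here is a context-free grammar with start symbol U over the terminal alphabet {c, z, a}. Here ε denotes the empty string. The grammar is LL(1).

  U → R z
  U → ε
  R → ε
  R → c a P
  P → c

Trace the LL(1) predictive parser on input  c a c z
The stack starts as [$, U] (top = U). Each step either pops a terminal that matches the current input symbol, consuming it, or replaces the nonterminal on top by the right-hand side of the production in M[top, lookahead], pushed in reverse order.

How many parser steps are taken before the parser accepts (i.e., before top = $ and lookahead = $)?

step 1: stack=$ U  input=c a c z $  — expand U → R z
step 2: stack=$ z R  input=c a c z $  — expand R → c a P
step 3: stack=$ z P a c  input=c a c z $  — match c
step 4: stack=$ z P a  input=a c z $  — match a
step 5: stack=$ z P  input=c z $  — expand P → c
step 6: stack=$ z c  input=c z $  — match c
step 7: stack=$ z  input=z $  — match z
Accept reached after 7 steps.

7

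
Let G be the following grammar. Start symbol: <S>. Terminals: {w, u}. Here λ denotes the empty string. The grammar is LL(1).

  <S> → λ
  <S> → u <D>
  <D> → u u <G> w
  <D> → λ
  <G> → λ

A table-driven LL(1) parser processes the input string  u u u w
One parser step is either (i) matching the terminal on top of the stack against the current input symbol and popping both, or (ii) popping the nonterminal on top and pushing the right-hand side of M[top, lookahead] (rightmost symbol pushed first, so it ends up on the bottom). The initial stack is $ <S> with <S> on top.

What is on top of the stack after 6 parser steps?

step 1: stack=$ <S>  input=u u u w $  — expand <S> → u <D>
step 2: stack=$ <D> u  input=u u u w $  — match u
step 3: stack=$ <D>  input=u u w $  — expand <D> → u u <G> w
step 4: stack=$ w <G> u u  input=u u w $  — match u
step 5: stack=$ w <G> u  input=u w $  — match u
step 6: stack=$ w <G>  input=w $  — expand <G> → λ
Stack after step 6: $ w (top = w).

w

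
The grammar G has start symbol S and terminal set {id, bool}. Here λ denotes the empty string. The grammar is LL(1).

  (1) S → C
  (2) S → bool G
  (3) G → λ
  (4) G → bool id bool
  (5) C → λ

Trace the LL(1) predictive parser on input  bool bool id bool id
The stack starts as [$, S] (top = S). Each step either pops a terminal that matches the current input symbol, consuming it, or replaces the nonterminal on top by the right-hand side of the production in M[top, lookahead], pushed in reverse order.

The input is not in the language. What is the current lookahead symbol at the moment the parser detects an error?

step 1: stack=$ S  input=bool bool id bool id $  — expand S → bool G
step 2: stack=$ G bool  input=bool bool id bool id $  — match bool
step 3: stack=$ G  input=bool id bool id $  — expand G → bool id bool
step 4: stack=$ bool id bool  input=bool id bool id $  — match bool
step 5: stack=$ bool id  input=id bool id $  — match id
step 6: stack=$ bool  input=bool id $  — match bool
step 7: stack=$  input=id $  — error: stack empty but input remains

id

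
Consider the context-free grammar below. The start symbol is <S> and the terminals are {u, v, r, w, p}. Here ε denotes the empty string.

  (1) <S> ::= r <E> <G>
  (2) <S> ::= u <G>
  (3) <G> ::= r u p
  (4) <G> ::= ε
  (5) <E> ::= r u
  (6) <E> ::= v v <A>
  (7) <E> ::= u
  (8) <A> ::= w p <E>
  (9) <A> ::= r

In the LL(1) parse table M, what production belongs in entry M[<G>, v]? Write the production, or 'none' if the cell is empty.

FIRST(<S>): from <S>::=r <E> <G> we get {r}; from <S>::=u <G> we get {u}. So FIRST(<S>) = {r, u}.
FIRST(<G>): from <G>::=r u p we get {r}; from <G>::=ε we get {ε}. So FIRST(<G>) = {ε, r}.
FIRST(<E>): from <E>::=r u we get {r}; from <E>::=v v <A> we get {v}; from <E>::=u we get {u}. So FIRST(<E>) = {r, u, v}.
FIRST(<A>): from <A>::=w p <E> we get {w}; from <A>::=r we get {r}. So FIRST(<A>) = {r, w}.
FOLLOW(<S>) includes $ since <S> is the start symbol.
FOLLOW(<S>): <S> appears on no right-hand side. Thus FOLLOW(<S>) = {$}.
FOLLOW(<G>): in <S>::=r <E> <G>, the suffix after <G> is empty, so FOLLOW(<G>) ⊇ FOLLOW(<S>) = {$}; in <S>::=u <G>, the suffix after <G> is empty, so FOLLOW(<G>) ⊇ FOLLOW(<S>) = {$}. Thus FOLLOW(<G>) = {$}.
For <G> ::= r u p: FIRST(r u p) = {r}, so it goes in M[<G>, t] for t ∈ {r}.
For <G> ::= ε: FIRST(ε) = {ε}, so it goes in M[<G>, t] for t ∈ {}; since ε ∈ FIRST, also for every t ∈ FOLLOW(<G>) = {$}.
None of these place a production in M[<G>, v].

none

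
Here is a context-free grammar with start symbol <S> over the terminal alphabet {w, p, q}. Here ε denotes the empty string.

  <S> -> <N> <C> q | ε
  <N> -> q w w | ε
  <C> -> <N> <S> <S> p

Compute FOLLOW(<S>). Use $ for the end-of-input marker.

{$, p, q}

FIRST(<N>) = {ε, q}
FIRST(<S>) = {ε, p, q}  (via <N> <C> q)
FIRST(<C>) = {p, q}  (via <N> <S> <S> p)
FOLLOW(<S>) includes $ since <S> is the start symbol.
FOLLOW(<S>): in <C>-><N> <S> <S> p (occurrence 1), <S> is followed by <S> p with FIRST {p, q}; in <C>-><N> <S> <S> p (occurrence 2), <S> is followed by p with FIRST {p}. Thus FOLLOW(<S>) = {$, p, q}.
FOLLOW(<N>): in <S>-><N> <C> q, <N> is followed by <C> q with FIRST {p, q}; in <C>-><N> <S> <S> p, <N> is followed by <S> <S> p with FIRST {p, q}. Thus FOLLOW(<N>) = {p, q}.
FOLLOW(<C>): in <S>-><N> <C> q, <C> is followed by q with FIRST {q}. Thus FOLLOW(<C>) = {q}.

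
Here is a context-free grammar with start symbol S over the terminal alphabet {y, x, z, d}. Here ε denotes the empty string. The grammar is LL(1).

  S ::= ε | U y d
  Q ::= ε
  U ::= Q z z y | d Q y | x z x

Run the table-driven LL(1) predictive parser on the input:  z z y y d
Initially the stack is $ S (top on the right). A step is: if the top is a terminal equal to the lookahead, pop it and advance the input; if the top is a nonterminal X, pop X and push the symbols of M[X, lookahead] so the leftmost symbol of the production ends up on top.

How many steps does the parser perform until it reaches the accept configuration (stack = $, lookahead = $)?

8

step 1: stack=$ S  input=z z y y d $  — expand S ::= U y d
step 2: stack=$ d y U  input=z z y y d $  — expand U ::= Q z z y
step 3: stack=$ d y y z z Q  input=z z y y d $  — expand Q ::= ε
step 4: stack=$ d y y z z  input=z z y y d $  — match z
step 5: stack=$ d y y z  input=z y y d $  — match z
step 6: stack=$ d y y  input=y y d $  — match y
step 7: stack=$ d y  input=y d $  — match y
step 8: stack=$ d  input=d $  — match d
Accept reached after 8 steps.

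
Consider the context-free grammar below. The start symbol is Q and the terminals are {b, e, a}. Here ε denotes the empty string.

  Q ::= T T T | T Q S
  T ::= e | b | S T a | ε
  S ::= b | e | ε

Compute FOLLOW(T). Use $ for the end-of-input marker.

FIRST(S): from S::=b we get {b}; from S::=e we get {e}; from S::=ε we get {ε}. So FIRST(S) = {ε, b, e}.
FIRST(T): from T::=e we get {e}; from T::=b we get {b}; from T::=S T a we get {a, b, e}; from T::=ε we get {ε}. So FIRST(T) = {ε, a, b, e}.
FIRST(Q): from Q::=T T T we get {ε, a, b, e}; from Q::=T Q S we get {ε, a, b, e}. So FIRST(Q) = {ε, a, b, e}.
FOLLOW(Q) includes $ since Q is the start symbol.
FOLLOW(Q): in Q::=T Q S, Q is followed by S with FIRST {ε, b, e}; in Q::=T Q S, the suffix after Q is nullable (adds nothing new). Thus FOLLOW(Q) = {$, b, e}.
FOLLOW(T): in Q::=T T T (occurrence 1), T is followed by T T with FIRST {ε, a, b, e}; in Q::=T T T (occurrence 1), the suffix after T is nullable, so FOLLOW(T) ⊇ FOLLOW(Q) = {$, b, e}; in Q::=T T T (occurrence 2), T is followed by T with FIRST {ε, a, b, e}; in Q::=T T T (occurrence 2), the suffix after T is nullable, so FOLLOW(T) ⊇ FOLLOW(Q) = {$, b, e}; in Q::=T T T (occurrence 3), the suffix after T is empty, so FOLLOW(T) ⊇ FOLLOW(Q) = {$, b, e}; in Q::=T Q S, T is followed by Q S with FIRST {ε, a, b, e}; in Q::=T Q S, the suffix after T is nullable, so FOLLOW(T) ⊇ FOLLOW(Q) = {$, b, e}; in T::=S T a, T is followed by a with FIRST {a}. Thus FOLLOW(T) = {$, a, b, e}.
FOLLOW(S): in Q::=T Q S, the suffix after S is empty, so FOLLOW(S) ⊇ FOLLOW(Q) = {$, b, e}; in T::=S T a, S is followed by T a with FIRST {a, b, e}. Thus FOLLOW(S) = {$, a, b, e}.

{$, a, b, e}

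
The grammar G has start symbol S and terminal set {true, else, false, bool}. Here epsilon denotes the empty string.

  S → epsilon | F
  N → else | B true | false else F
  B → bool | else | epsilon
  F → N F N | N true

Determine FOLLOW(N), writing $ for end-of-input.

{$, bool, else, false, true}

FIRST(B) = {epsilon, bool, else}
FIRST(N) = {bool, else, false, true}  (via B true)
FIRST(F) = {bool, else, false, true}  (via N F N, N true)
FIRST(S) = {epsilon, bool, else, false, true}  (via F)
FOLLOW(S) includes $ since S is the start symbol.
FOLLOW(S): S appears on no right-hand side. Thus FOLLOW(S) = {$}.
FOLLOW(B): in N→B true, B is followed by true with FIRST {true}. Thus FOLLOW(B) = {true}.
FOLLOW(N): in F→N F N (occurrence 1), N is followed by F N with FIRST {bool, else, false, true}; in F→N F N (occurrence 2), the suffix after N is empty, so FOLLOW(N) ⊇ FOLLOW(F) = {$, bool, else, false, true}; in F→N true, N is followed by true with FIRST {true}. Thus FOLLOW(N) = {$, bool, else, false, true}.
FOLLOW(F): in S→F, the suffix after F is empty, so FOLLOW(F) ⊇ FOLLOW(S) = {$}; in N→false else F, the suffix after F is empty, so FOLLOW(F) ⊇ FOLLOW(N) = {$, bool, else, false, true}; in F→N F N, F is followed by N with FIRST {bool, else, false, true}. Thus FOLLOW(F) = {$, bool, else, false, true}.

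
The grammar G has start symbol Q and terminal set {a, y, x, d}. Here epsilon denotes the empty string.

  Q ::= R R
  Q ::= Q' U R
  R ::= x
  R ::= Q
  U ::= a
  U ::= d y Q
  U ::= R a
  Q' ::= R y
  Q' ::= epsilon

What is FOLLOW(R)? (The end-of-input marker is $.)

{$, a, d, x, y}

FIRST(Q): from Q::=R R we get {a, d, x}; from Q::=Q' U R we get {a, d, x}. So FIRST(Q) = {a, d, x}.
FIRST(R): from R::=x we get {x}; from R::=Q we get {a, d, x}. So FIRST(R) = {a, d, x}.
FIRST(U): from U::=a we get {a}; from U::=d y Q we get {d}; from U::=R a we get {a, d, x}. So FIRST(U) = {a, d, x}.
FIRST(Q'): from Q'::=R y we get {a, d, x}; from Q'::=epsilon we get {epsilon}. So FIRST(Q') = {epsilon, a, d, x}.
FOLLOW(Q) includes $ since Q is the start symbol.
FOLLOW(U): in Q::=Q' U R, U is followed by R with FIRST {a, d, x}. Thus FOLLOW(U) = {a, d, x}.
FOLLOW(Q'): in Q::=Q' U R, Q' is followed by U R with FIRST {a, d, x}. Thus FOLLOW(Q') = {a, d, x}.
FOLLOW(Q): in R::=Q, the suffix after Q is empty, so FOLLOW(Q) ⊇ FOLLOW(R) = {$, a, d, x, y}; in U::=d y Q, the suffix after Q is empty, so FOLLOW(Q) ⊇ FOLLOW(U) = {a, d, x}. Thus FOLLOW(Q) = {$, a, d, x, y}.
FOLLOW(R): in Q::=R R (occurrence 1), R is followed by R with FIRST {a, d, x}; in Q::=R R (occurrence 2), the suffix after R is empty, so FOLLOW(R) ⊇ FOLLOW(Q) = {$, a, d, x, y}; in Q::=Q' U R, the suffix after R is empty, so FOLLOW(R) ⊇ FOLLOW(Q) = {$, a, d, x, y}; in U::=R a, R is followed by a with FIRST {a}; in Q'::=R y, R is followed by y with FIRST {y}. Thus FOLLOW(R) = {$, a, d, x, y}.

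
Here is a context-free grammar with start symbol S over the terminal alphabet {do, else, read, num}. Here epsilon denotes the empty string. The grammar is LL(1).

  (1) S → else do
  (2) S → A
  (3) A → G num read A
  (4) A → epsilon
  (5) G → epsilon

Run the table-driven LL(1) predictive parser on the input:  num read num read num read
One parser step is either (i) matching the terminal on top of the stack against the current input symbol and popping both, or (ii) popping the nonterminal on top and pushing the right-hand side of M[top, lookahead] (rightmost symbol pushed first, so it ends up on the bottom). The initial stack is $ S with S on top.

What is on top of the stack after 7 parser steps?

step 1: stack=$ S  input=num read num read num read $  — expand S → A
step 2: stack=$ A  input=num read num read num read $  — expand A → G num read A
step 3: stack=$ A read num G  input=num read num read num read $  — expand G → epsilon
step 4: stack=$ A read num  input=num read num read num read $  — match num
step 5: stack=$ A read  input=read num read num read $  — match read
step 6: stack=$ A  input=num read num read $  — expand A → G num read A
step 7: stack=$ A read num G  input=num read num read $  — expand G → epsilon
Stack after step 7: $ A read num (top = num).

num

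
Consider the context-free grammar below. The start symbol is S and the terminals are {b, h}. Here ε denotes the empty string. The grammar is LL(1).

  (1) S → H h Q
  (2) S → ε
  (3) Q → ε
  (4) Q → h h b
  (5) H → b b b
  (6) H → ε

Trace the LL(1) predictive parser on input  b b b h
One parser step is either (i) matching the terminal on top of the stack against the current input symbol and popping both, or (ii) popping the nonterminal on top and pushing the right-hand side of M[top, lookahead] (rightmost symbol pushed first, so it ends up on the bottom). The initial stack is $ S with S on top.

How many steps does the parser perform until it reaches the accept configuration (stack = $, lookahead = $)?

7

step 1: stack=$ S  input=b b b h $  — expand S → H h Q
step 2: stack=$ Q h H  input=b b b h $  — expand H → b b b
step 3: stack=$ Q h b b b  input=b b b h $  — match b
step 4: stack=$ Q h b b  input=b b h $  — match b
step 5: stack=$ Q h b  input=b h $  — match b
step 6: stack=$ Q h  input=h $  — match h
step 7: stack=$ Q  input=$  — expand Q → ε
Accept reached after 7 steps.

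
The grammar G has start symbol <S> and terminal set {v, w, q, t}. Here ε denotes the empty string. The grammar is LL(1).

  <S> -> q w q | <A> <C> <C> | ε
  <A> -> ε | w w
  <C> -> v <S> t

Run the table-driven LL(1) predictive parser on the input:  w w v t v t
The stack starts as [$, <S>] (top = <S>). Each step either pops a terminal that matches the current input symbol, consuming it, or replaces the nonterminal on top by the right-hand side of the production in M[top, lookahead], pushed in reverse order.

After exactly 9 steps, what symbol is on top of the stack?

v

step 1: stack=$ <S>  input=w w v t v t $  — expand <S> -> <A> <C> <C>
step 2: stack=$ <C> <C> <A>  input=w w v t v t $  — expand <A> -> w w
step 3: stack=$ <C> <C> w w  input=w w v t v t $  — match w
step 4: stack=$ <C> <C> w  input=w v t v t $  — match w
step 5: stack=$ <C> <C>  input=v t v t $  — expand <C> -> v <S> t
step 6: stack=$ <C> t <S> v  input=v t v t $  — match v
step 7: stack=$ <C> t <S>  input=t v t $  — expand <S> -> ε
step 8: stack=$ <C> t  input=t v t $  — match t
step 9: stack=$ <C>  input=v t $  — expand <C> -> v <S> t
Stack after step 9: $ t <S> v (top = v).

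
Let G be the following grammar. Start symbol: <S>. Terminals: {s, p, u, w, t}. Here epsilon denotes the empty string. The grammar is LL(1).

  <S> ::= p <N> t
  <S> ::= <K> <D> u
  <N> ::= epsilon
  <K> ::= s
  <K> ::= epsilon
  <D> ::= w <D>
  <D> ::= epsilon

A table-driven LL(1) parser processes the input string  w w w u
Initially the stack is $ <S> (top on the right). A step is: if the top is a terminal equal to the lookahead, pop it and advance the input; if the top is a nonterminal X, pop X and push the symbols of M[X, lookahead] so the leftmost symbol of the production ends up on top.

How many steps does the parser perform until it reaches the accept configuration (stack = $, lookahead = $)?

10

      Stack        Input      Action
   1  $ <S>        w w w u $  expand <S> ::= <K> <D> u
   2  $ u <D> <K>  w w w u $  expand <K> ::= epsilon
   3  $ u <D>      w w w u $  expand <D> ::= w <D>
   4  $ u <D> w    w w w u $  match w
   5  $ u <D>      w w u $    expand <D> ::= w <D>
   6  $ u <D> w    w w u $    match w
   7  $ u <D>      w u $      expand <D> ::= w <D>
   8  $ u <D> w    w u $      match w
   9  $ u <D>      u $        expand <D> ::= epsilon
  10  $ u          u $        match u
Accept reached after 10 steps.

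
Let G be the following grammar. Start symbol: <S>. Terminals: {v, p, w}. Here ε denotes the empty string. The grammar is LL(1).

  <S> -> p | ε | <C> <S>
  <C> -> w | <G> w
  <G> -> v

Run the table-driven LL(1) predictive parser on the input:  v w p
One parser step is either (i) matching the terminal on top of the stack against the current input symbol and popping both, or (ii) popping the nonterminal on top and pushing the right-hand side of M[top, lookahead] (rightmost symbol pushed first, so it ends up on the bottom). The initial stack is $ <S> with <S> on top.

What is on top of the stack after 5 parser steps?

<S>

step 1: stack=$ <S>  input=v w p $  — expand <S> -> <C> <S>
step 2: stack=$ <S> <C>  input=v w p $  — expand <C> -> <G> w
step 3: stack=$ <S> w <G>  input=v w p $  — expand <G> -> v
step 4: stack=$ <S> w v  input=v w p $  — match v
step 5: stack=$ <S> w  input=w p $  — match w
Stack after step 5: $ <S> (top = <S>).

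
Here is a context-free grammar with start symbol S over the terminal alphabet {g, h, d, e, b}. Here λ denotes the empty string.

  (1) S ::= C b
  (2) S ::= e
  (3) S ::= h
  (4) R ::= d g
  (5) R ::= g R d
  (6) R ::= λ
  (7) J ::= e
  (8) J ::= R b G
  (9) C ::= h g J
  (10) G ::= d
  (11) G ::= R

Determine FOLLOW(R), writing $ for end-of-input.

{b, d}

FIRST(R) = {λ, d, g}
FIRST(C) = {h}
FIRST(S) = {e, h}  (via C b)
FIRST(J) = {b, d, e, g}  (via R b G)
FIRST(G) = {λ, d, g}  (via R)
FOLLOW(S) includes $ since S is the start symbol.
FOLLOW(S): S appears on no right-hand side. Thus FOLLOW(S) = {$}.
FOLLOW(C): in S::=C b, C is followed by b with FIRST {b}. Thus FOLLOW(C) = {b}.
FOLLOW(J): in C::=h g J, the suffix after J is empty, so FOLLOW(J) ⊇ FOLLOW(C) = {b}. Thus FOLLOW(J) = {b}.
FOLLOW(G): in J::=R b G, the suffix after G is empty, so FOLLOW(G) ⊇ FOLLOW(J) = {b}. Thus FOLLOW(G) = {b}.
FOLLOW(R): in R::=g R d, R is followed by d with FIRST {d}; in J::=R b G, R is followed by b G with FIRST {b}; in G::=R, the suffix after R is empty, so FOLLOW(R) ⊇ FOLLOW(G) = {b}. Thus FOLLOW(R) = {b, d}.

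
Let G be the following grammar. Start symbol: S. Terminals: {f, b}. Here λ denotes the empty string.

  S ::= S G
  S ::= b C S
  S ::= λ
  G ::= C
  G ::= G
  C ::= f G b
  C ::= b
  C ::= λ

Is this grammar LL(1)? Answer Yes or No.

No

FIRST(S) = {λ, b, f}
FIRST(G) = {λ, b, f}
FIRST(C) = {λ, b, f}
FOLLOW(S) = {$, b, f}
FOLLOW(G) = {$, b, f}
FOLLOW(C) = {$, b, f}
Cell M[C, b] receives both C ::= b and C ::= λ — the grammar is not LL(1).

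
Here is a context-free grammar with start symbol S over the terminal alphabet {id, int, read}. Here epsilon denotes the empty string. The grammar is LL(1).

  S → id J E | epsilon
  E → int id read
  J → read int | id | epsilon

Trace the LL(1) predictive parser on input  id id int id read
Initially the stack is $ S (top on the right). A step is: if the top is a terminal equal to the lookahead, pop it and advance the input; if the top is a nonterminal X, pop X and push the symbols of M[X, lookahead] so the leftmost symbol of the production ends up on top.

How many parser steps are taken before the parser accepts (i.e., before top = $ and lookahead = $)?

step 1: stack=$ S  input=id id int id read $  — expand S → id J E
step 2: stack=$ E J id  input=id id int id read $  — match id
step 3: stack=$ E J  input=id int id read $  — expand J → id
step 4: stack=$ E id  input=id int id read $  — match id
step 5: stack=$ E  input=int id read $  — expand E → int id read
step 6: stack=$ read id int  input=int id read $  — match int
step 7: stack=$ read id  input=id read $  — match id
step 8: stack=$ read  input=read $  — match read
Accept reached after 8 steps.

8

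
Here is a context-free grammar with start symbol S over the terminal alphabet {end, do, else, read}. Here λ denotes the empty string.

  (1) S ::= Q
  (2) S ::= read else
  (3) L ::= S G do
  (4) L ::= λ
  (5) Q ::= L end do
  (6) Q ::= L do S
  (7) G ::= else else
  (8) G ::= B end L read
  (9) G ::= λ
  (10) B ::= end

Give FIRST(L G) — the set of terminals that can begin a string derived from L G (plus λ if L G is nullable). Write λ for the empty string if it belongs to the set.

FIRST(B): from B::=end we get {end}. So FIRST(B) = {end}.
FIRST(G): from G::=else else we get {else}; from G::=B end L read we get {end}; from G::=λ we get {λ}. So FIRST(G) = {λ, else, end}.
FIRST(S): from S::=Q we get {do, end, read}; from S::=read else we get {read}. So FIRST(S) = {do, end, read}.
FIRST(L): from L::=S G do we get {do, end, read}; from L::=λ we get {λ}. So FIRST(L) = {λ, do, end, read}.
FIRST(Q): from Q::=L end do we get {do, end, read}; from Q::=L do S we get {do, end, read}. So FIRST(Q) = {do, end, read}.
FIRST(L G): take FIRST of each symbol in turn, carrying on past any symbol whose FIRST contains λ; result {λ, do, else, end, read}.

{λ, do, else, end, read}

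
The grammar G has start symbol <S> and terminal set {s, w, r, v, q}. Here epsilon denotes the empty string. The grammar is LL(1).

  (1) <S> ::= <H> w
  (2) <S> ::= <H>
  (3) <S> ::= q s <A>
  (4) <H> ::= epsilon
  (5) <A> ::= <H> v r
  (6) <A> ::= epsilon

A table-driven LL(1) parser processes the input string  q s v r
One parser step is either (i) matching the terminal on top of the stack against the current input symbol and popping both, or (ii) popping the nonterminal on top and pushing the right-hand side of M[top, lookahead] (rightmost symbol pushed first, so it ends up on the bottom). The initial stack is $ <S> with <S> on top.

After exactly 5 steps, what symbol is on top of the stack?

v

step 1: stack=$ <S>  input=q s v r $  — expand <S> ::= q s <A>
step 2: stack=$ <A> s q  input=q s v r $  — match q
step 3: stack=$ <A> s  input=s v r $  — match s
step 4: stack=$ <A>  input=v r $  — expand <A> ::= <H> v r
step 5: stack=$ r v <H>  input=v r $  — expand <H> ::= epsilon
Stack after step 5: $ r v (top = v).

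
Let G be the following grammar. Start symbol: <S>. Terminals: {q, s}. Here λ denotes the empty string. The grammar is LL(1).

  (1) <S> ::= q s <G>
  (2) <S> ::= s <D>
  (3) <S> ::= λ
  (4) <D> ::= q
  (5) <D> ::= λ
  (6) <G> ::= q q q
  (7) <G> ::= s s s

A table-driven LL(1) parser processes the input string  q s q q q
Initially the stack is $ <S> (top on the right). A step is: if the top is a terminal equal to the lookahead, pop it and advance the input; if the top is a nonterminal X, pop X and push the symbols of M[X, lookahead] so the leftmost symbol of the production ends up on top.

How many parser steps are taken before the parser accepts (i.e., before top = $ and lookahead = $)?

step 1: stack=$ <S>  input=q s q q q $  — expand <S> ::= q s <G>
step 2: stack=$ <G> s q  input=q s q q q $  — match q
step 3: stack=$ <G> s  input=s q q q $  — match s
step 4: stack=$ <G>  input=q q q $  — expand <G> ::= q q q
step 5: stack=$ q q q  input=q q q $  — match q
step 6: stack=$ q q  input=q q $  — match q
step 7: stack=$ q  input=q $  — match q
Accept reached after 7 steps.

7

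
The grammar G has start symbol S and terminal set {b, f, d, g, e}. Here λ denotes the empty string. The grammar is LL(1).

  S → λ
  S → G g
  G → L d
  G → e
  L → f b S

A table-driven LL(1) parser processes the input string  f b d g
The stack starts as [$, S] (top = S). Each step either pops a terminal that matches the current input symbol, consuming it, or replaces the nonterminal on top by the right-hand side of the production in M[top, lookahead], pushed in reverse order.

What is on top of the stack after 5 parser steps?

step 1: stack=$ S  input=f b d g $  — expand S → G g
step 2: stack=$ g G  input=f b d g $  — expand G → L d
step 3: stack=$ g d L  input=f b d g $  — expand L → f b S
step 4: stack=$ g d S b f  input=f b d g $  — match f
step 5: stack=$ g d S b  input=b d g $  — match b
Stack after step 5: $ g d S (top = S).

S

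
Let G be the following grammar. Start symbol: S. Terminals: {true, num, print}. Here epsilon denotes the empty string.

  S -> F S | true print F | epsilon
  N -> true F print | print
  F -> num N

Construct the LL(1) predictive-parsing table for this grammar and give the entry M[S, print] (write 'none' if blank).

FIRST(N): from N->true F print we get {true}; from N->print we get {print}. So FIRST(N) = {print, true}.
FIRST(F): from F->num N we get {num}. So FIRST(F) = {num}.
FIRST(S): from S->F S we get {num}; from S->true print F we get {true}; from S->epsilon we get {epsilon}. So FIRST(S) = {epsilon, num, true}.
FOLLOW(S) includes $ since S is the start symbol.
FOLLOW(S): in S->F S, the suffix after S is empty (adds nothing new). Thus FOLLOW(S) = {$}.
For S -> F S: FIRST(F S) = {num}, so it goes in M[S, t] for t ∈ {num}.
For S -> true print F: FIRST(true print F) = {true}, so it goes in M[S, t] for t ∈ {true}.
For S -> epsilon: FIRST(epsilon) = {epsilon}, so it goes in M[S, t] for t ∈ {}; since epsilon ∈ FIRST, also for every t ∈ FOLLOW(S) = {$}.
None of these place a production in M[S, print].

none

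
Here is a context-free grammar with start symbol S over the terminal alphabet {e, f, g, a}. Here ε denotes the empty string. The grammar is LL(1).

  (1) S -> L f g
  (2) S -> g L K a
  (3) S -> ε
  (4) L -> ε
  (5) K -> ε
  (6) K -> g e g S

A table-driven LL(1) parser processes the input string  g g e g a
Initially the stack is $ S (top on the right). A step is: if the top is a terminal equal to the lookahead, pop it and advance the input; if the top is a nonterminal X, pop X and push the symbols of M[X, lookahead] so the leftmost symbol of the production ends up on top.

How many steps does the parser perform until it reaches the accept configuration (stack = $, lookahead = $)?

9

     Stack        Input        Action
  1  $ S          g g e g a $  expand S -> g L K a
  2  $ a K L g    g g e g a $  match g
  3  $ a K L      g e g a $    expand L -> ε
  4  $ a K        g e g a $    expand K -> g e g S
  5  $ a S g e g  g e g a $    match g
  6  $ a S g e    e g a $      match e
  7  $ a S g      g a $        match g
  8  $ a S        a $          expand S -> ε
  9  $ a          a $          match a
Accept reached after 9 steps.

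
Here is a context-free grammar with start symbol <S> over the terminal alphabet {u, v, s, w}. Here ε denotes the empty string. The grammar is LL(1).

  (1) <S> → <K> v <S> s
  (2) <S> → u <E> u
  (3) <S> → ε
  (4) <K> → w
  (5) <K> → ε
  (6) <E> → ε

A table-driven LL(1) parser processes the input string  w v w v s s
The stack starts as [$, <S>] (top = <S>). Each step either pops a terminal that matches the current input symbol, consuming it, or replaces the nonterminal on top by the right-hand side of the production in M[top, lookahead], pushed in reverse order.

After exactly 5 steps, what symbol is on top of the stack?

<K>

     Stack          Input          Action
  1  $ <S>          w v w v s s $  expand <S> → <K> v <S> s
  2  $ s <S> v <K>  w v w v s s $  expand <K> → w
  3  $ s <S> v w    w v w v s s $  match w
  4  $ s <S> v      v w v s s $    match v
  5  $ s <S>        w v s s $      expand <S> → <K> v <S> s
Stack after step 5: $ s s <S> v <K> (top = <K>).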